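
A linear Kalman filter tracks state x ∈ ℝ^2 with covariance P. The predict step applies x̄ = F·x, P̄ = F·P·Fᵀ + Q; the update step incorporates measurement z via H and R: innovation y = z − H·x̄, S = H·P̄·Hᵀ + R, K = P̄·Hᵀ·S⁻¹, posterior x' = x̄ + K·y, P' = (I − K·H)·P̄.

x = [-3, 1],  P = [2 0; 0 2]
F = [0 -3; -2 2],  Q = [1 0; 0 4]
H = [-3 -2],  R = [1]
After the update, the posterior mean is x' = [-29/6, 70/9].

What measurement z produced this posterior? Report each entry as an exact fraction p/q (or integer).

x̄ = F·x = [-3, 8]
P̄ = F·P·Fᵀ + Q = [19 -12; -12 20]
S = H·P̄·Hᵀ + R = [108]
K = P̄·Hᵀ·S⁻¹ = [-11/36; -1/27]
x' − x̄ = [-11/6, -2/9] = K·y
y = (KᵀK)⁻¹·Kᵀ·(x' − x̄) = [6]
z = y + H·x̄ = [6] + [-7] = [-1]

z = [-1]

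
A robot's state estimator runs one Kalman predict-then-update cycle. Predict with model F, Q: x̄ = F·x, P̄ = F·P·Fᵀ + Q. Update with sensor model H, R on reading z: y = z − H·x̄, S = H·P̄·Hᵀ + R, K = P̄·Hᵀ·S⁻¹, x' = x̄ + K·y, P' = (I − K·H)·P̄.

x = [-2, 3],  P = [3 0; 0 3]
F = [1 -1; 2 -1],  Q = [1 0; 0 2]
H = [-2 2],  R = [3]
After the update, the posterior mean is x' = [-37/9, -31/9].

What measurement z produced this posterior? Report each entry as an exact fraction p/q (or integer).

z = [2]

x̄ = F·x = [-5, -7]
P̄ = F·P·Fᵀ + Q = [7 9; 9 17]
S = H·P̄·Hᵀ + R = [27]
K = P̄·Hᵀ·S⁻¹ = [4/27; 16/27]
x' − x̄ = [8/9, 32/9] = K·y
y = (KᵀK)⁻¹·Kᵀ·(x' − x̄) = [6]
z = y + H·x̄ = [6] + [-4] = [2]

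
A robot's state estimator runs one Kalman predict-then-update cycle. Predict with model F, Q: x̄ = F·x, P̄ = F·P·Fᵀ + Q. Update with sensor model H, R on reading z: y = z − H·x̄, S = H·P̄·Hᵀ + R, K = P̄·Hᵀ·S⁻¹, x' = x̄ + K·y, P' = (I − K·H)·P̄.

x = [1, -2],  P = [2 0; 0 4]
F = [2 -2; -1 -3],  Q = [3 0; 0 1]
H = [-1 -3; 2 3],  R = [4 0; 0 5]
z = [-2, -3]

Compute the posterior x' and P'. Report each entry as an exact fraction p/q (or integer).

x̄ = F·x = [6, 5]
P̄ = F·P·Fᵀ + Q = [27 20; 20 39]
y = z − H·x̄ = [19, -30]
S = H·P̄·Hᵀ + R = [502 -585; -585 704]
K = P̄·Hᵀ·S⁻¹ = [5442/11183 6333/11183; -4603/11183 -1331/11183]
x' = x̄ + K·y = [-19494/11183, 8388/11183]
P' = (I − K·H)·P̄ = [53433/11183 -25067/11183; -25067/11183 14493/11183]

x' = [-19494/11183, 8388/11183]
P' = [53433/11183 -25067/11183; -25067/11183 14493/11183]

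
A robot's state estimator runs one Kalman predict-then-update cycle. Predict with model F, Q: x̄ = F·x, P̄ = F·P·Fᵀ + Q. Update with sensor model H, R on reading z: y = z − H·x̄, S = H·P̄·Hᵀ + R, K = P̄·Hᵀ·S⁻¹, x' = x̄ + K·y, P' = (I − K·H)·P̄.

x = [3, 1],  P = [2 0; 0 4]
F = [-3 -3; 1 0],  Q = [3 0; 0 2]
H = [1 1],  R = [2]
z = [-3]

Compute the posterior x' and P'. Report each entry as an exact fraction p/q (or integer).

x' = [-6, 47/17]
P' = [6 -4; -4 200/51]

x̄ = F·x = [-12, 3]
P̄ = F·P·Fᵀ + Q = [57 -6; -6 4]
y = z − H·x̄ = [6]
S = H·P̄·Hᵀ + R = [51]
K = P̄·Hᵀ·S⁻¹ = [1; -2/51]
x' = x̄ + K·y = [-6, 47/17]
P' = (I − K·H)·P̄ = [6 -4; -4 200/51]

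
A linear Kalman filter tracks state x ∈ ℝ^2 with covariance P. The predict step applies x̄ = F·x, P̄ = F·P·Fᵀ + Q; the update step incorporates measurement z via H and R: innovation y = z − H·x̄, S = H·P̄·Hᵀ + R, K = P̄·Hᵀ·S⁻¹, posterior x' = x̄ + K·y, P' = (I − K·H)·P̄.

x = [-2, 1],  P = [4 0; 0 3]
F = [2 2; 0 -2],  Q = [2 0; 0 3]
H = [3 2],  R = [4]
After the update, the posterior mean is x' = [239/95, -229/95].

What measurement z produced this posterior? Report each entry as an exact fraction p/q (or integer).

x̄ = F·x = [-2, -2]
P̄ = F·P·Fᵀ + Q = [30 -12; -12 15]
S = H·P̄·Hᵀ + R = [190]
K = P̄·Hᵀ·S⁻¹ = [33/95; -3/95]
x' − x̄ = [429/95, -39/95] = K·y
y = (KᵀK)⁻¹·Kᵀ·(x' − x̄) = [13]
z = y + H·x̄ = [13] + [-10] = [3]

z = [3]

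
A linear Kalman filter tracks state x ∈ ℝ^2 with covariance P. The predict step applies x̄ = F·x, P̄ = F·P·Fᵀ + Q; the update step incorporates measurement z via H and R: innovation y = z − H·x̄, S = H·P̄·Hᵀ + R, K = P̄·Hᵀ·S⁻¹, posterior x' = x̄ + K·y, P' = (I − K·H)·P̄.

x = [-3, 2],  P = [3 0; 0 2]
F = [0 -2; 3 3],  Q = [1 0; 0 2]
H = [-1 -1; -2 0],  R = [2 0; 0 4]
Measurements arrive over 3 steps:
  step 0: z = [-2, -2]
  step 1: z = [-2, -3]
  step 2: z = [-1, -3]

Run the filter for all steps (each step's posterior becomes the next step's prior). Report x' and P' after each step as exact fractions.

step 0: x' = [134/331, 318/331], P' = [297/331 -303/331; -303/331 931/331]
step 1: x' = [56197/45347, 37998/45347], P' = [41906/45347 -41332/45347; -41332/45347 113908/45347]
step 2: x' = [6623049/5565383, 3243703/5565383], P' = [5095578/5565383 -4964532/5565383; -4964532/5565383 13778948/5565383]

step 0: x̄ = F·x = [-4, -3]
step 0: P̄ = F·P·Fᵀ + Q = [9 -12; -12 47]
step 0: y = z − H·x̄ = [-9, -10]
step 0: S = H·P̄·Hᵀ + R = [34 -6; -6 40]
step 0: K = P̄·Hᵀ·S⁻¹ = [3/331 -297/662; -314/331 303/662]
step 0: x' = x̄ + K·y = [134/331, 318/331]
step 0: P' = (I − K·H)·P̄ = [297/331 -303/331; -303/331 931/331]
step 1: x̄ = F·x = [-636/331, 1356/331]
step 1: P̄ = F·P·Fᵀ + Q = [4055/331 -3768/331; -3768/331 6260/331]
step 1: y = z − H·x̄ = [58/331, -2265/331]
step 1: S = H·P̄·Hᵀ + R = [3441/331 574/331; 574/331 17544/331]
step 1: K = P̄·Hᵀ·S⁻¹ = [-287/45347 -20953/45347; -36288/45347 20666/45347]
step 1: x' = x̄ + K·y = [56197/45347, 37998/45347]
step 1: P' = (I − K·H)·P̄ = [41906/45347 -41332/45347; -41332/45347 113908/45347]
step 2: x̄ = F·x = [-75996/45347, 282585/45347]
step 2: P̄ = F·P·Fᵀ + Q = [500979/45347 -435456/45347; -435456/45347 749044/45347]
step 2: y = z − H·x̄ = [161242/45347, -288033/45347]
step 2: S = H·P̄·Hᵀ + R = [469805/45347 131046/45347; 131046/45347 2185304/45347]
step 2: K = P̄·Hᵀ·S⁻¹ = [-65523/5565383 -2547789/5565383; -4407208/5565383 2482266/5565383]
step 2: x' = x̄ + K·y = [6623049/5565383, 3243703/5565383]
step 2: P' = (I − K·H)·P̄ = [5095578/5565383 -4964532/5565383; -4964532/5565383 13778948/5565383]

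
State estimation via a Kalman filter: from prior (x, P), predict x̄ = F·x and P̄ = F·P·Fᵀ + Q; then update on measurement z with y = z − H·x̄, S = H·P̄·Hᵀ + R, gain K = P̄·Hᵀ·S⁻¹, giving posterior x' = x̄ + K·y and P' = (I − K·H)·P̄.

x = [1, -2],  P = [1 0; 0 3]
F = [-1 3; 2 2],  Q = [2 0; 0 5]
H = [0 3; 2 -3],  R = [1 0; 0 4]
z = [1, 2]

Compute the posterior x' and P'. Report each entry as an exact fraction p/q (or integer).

x̄ = F·x = [-7, -2]
P̄ = F·P·Fᵀ + Q = [30 16; 16 21]
y = z − H·x̄ = [7, 10]
S = H·P̄·Hᵀ + R = [190 -93; -93 121]
K = P̄·Hᵀ·S⁻¹ = [6924/14341 6744/14341; 4740/14341 -31/14341]
x' = x̄ + K·y = [15521/14341, 4188/14341]
P' = (I − K·H)·P̄ = [16950/14341 2308/14341; 2308/14341 1580/14341]

x' = [15521/14341, 4188/14341]
P' = [16950/14341 2308/14341; 2308/14341 1580/14341]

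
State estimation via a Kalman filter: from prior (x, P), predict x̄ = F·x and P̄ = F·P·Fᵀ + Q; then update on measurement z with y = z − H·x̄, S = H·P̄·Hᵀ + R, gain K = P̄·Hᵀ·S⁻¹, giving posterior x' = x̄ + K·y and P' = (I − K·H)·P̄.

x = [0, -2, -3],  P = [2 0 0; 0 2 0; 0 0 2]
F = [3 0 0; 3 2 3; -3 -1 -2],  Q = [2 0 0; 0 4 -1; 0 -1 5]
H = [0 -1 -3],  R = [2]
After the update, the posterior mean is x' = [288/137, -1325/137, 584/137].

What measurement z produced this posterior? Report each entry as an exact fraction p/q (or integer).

x̄ = F·x = [0, -13, 8]
P̄ = F·P·Fᵀ + Q = [20 18 -18; 18 48 -35; -18 -35 33]
S = H·P̄·Hᵀ + R = [137]
K = P̄·Hᵀ·S⁻¹ = [36/137; 57/137; -64/137]
x' − x̄ = [288/137, 456/137, -512/137] = K·y
y = (KᵀK)⁻¹·Kᵀ·(x' − x̄) = [8]
z = y + H·x̄ = [8] + [-11] = [-3]

z = [-3]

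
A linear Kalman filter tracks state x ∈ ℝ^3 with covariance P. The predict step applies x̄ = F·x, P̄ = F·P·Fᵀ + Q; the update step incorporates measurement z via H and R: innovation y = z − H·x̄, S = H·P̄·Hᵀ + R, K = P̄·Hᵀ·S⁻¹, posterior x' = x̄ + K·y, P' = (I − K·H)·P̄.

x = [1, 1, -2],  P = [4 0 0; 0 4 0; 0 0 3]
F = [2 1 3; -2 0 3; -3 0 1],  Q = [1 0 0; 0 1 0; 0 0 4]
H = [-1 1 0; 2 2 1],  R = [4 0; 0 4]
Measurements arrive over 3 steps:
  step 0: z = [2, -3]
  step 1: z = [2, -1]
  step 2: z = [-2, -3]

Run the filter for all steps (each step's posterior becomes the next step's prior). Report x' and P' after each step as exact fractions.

step 0: x̄ = F·x = [-3, -8, -5]
step 0: P̄ = F·P·Fᵀ + Q = [48 11 -15; 11 44 33; -15 33 43]
step 0: y = z − H·x̄ = [7, 24]
step 0: S = H·P̄·Hᵀ + R = [74 40; 40 575]
step 0: K = P̄·Hᵀ·S⁻¹ = [-1693/2730 1517/6825; 2651/8190 4631/20475; 188/315 151/1575]
step 0: x' = x̄ + K·y = [-27389/13650, -12527/40950, 2329/1575]
step 0: P' = (I − K·H)·P̄ = [9831/4550 -4367/13650 -1466/525; -4367/13650 39919/40950 -638/1575; -1466/525 -638/1575 10676/1575]
step 1: x̄ = F·x = [4801/40950, 2746/325, 8773/1170]
step 1: P̄ = F·P·Fᵀ + Q = [1408861/40950 16831/325 32143/1170; 16831/325 33851/325 4161/65; 32143/1170 4161/65 10993/234]
step 1: y = z − H·x̄ = [-51859/8190, -1049599/40950]
step 1: S = H·P̄·Hᵀ + R = [63859/1638 1441831/8190; 1441831/8190 56735311/40950]
step 1: K = P̄·Hᵀ·S⁻¹ = [-454553825/942725026 193747799/942725026; 261229957/942725026 222584419/942725026; 207742178/471362513 51837345/471362513]
step 1: x' = x̄ + K·y = [-988619526/471362513, 303041304/471362513, 890336579/471362513]
step 1: P' = (I − K·H)·P̄ = [1613711171/942725026 -204504129/942725026 -1021711444/471362513; -204504129/942725026 840415699/942725026 -190742732/471362513; -1021711444/471362513 -190742732/471362513 2632257732/471362513]
step 2: x̄ = F·x = [996811989/471362513, 4648248789/471362513, 3856195157/471362513]
step 2: P̄ = F·P·Fᵀ + Q = [27990620629/942725026 20095173179/471362513 20647266505/942725026; 20095173179/471362513 39649641771/471362513 23976732593/471362513; 20647266505/942725026 23976732593/471362513 35819353435/942725026]
step 2: y = z − H·x̄ = [-4594161826/471362513, -16560404252/471362513]
step 2: S = H·P̄·Hᵀ + R = [30680111559/942725026 129923524507/942725026; 129923524507/942725026 1064675567851/942725026]
step 2: K = P̄·Hᵀ·S⁻¹ = [-1122951108107/2391887126630 3428389331583/16743209886410; 660549979751/2391887126630 3948083429611/16743209886410; 499522135358/1195943563315 933771958893/8371604943205]
step 2: x' = x̄ + K·y = [-601985431636/1195943563315, -1333212124702/1195943563315, 228729820623/1195943563315]
step 2: P' = (I − K·H)·P̄ = [27857578951679/16743209886410 -3585052075317/16743209886410 -17415748213196/8371604943205; -3585052075317/16743209886410 14910347357711/16743209886410 -3429128423172/8371604943205; -17415748213196/8371604943205 -3429128423172/8371604943205 45424841108308/8371604943205]

step 0: x' = [-27389/13650, -12527/40950, 2329/1575], P' = [9831/4550 -4367/13650 -1466/525; -4367/13650 39919/40950 -638/1575; -1466/525 -638/1575 10676/1575]
step 1: x' = [-988619526/471362513, 303041304/471362513, 890336579/471362513], P' = [1613711171/942725026 -204504129/942725026 -1021711444/471362513; -204504129/942725026 840415699/942725026 -190742732/471362513; -1021711444/471362513 -190742732/471362513 2632257732/471362513]
step 2: x' = [-601985431636/1195943563315, -1333212124702/1195943563315, 228729820623/1195943563315], P' = [27857578951679/16743209886410 -3585052075317/16743209886410 -17415748213196/8371604943205; -3585052075317/16743209886410 14910347357711/16743209886410 -3429128423172/8371604943205; -17415748213196/8371604943205 -3429128423172/8371604943205 45424841108308/8371604943205]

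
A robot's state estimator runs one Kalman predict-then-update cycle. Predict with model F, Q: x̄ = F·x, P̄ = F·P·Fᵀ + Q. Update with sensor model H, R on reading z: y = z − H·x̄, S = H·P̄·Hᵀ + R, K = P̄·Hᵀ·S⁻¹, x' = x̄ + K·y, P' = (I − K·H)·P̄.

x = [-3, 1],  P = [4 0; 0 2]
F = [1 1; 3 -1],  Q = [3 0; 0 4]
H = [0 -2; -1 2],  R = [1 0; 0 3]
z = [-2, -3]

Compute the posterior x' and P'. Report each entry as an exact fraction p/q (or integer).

x̄ = F·x = [-2, -10]
P̄ = F·P·Fᵀ + Q = [9 10; 10 42]
y = z − H·x̄ = [-22, 15]
S = H·P̄·Hᵀ + R = [169 -148; -148 140]
K = P̄·Hᵀ·S⁻¹ = [-293/439 -1101/1756; -202/439 37/878]
x' = x̄ + K·y = [5757/1756, 663/878]
P' = (I − K·H)·P̄ = [4475/1756 293/878; 293/878 101/439]

x' = [5757/1756, 663/878]
P' = [4475/1756 293/878; 293/878 101/439]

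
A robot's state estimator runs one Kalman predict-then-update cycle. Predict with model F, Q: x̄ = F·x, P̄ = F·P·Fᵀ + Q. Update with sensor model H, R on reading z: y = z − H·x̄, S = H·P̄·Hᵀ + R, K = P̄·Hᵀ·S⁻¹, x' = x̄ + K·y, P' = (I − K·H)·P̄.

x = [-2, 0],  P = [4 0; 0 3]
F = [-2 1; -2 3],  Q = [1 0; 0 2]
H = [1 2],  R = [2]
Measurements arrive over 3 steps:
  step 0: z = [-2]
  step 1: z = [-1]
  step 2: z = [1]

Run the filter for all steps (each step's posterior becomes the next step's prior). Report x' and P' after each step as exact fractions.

step 0: x̄ = F·x = [4, 4]
step 0: P̄ = F·P·Fᵀ + Q = [20 25; 25 45]
step 0: y = z − H·x̄ = [-14]
step 0: S = H·P̄·Hᵀ + R = [302]
step 0: K = P̄·Hᵀ·S⁻¹ = [35/151; 115/302]
step 0: x' = x̄ + K·y = [114/151, -201/151]
step 0: P' = (I − K·H)·P̄ = [570/151 -250/151; -250/151 365/302]
step 1: x̄ = F·x = [-429/151, -831/151]
step 1: P̄ = F·P·Fᵀ + Q = [7227/302 9655/302; 9655/302 14449/302]
step 1: y = z − H·x̄ = [1940/151]
step 1: S = H·P̄·Hᵀ + R = [104247/302]
step 1: K = P̄·Hᵀ·S⁻¹ = [26537/104247; 12851/34749]
step 1: x' = x̄ + K·y = [44767/104247, -26129/34749]
step 1: P' = (I − K·H)·P̄ = [162850/104247 -18296/34749; -18296/34749 7333/11583]
step 2: x̄ = F·x = [-12917/8019, -324695/104247]
step 2: P̄ = F·P·Fᵀ + Q = [80092/8019 99115/8019; 99115/8019 2112523/104247]
step 2: y = z − H·x̄ = [27926/3159]
step 2: S = H·P̄·Hᵀ + R = [150038/1053]
step 2: K = P̄·Hᵀ·S⁻¹ = [54821/225057; 167077/450114]
step 2: x' = x̄ + K·y = [4029419/7426881, 1237952/7426881]
step 2: P' = (I − K·H)·P̄ = [11388374/7426881 -3885094/7426881; -3885094/7426881 9398635/14853762]

step 0: x' = [114/151, -201/151], P' = [570/151 -250/151; -250/151 365/302]
step 1: x' = [44767/104247, -26129/34749], P' = [162850/104247 -18296/34749; -18296/34749 7333/11583]
step 2: x' = [4029419/7426881, 1237952/7426881], P' = [11388374/7426881 -3885094/7426881; -3885094/7426881 9398635/14853762]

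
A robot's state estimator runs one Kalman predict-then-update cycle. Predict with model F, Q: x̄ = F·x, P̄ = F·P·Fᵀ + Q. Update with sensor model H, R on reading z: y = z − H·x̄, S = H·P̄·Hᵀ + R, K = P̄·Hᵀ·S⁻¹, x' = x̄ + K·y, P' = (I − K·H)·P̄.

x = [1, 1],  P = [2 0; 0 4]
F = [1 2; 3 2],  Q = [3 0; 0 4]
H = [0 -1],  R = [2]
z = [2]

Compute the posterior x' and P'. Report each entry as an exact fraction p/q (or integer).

x̄ = F·x = [3, 5]
P̄ = F·P·Fᵀ + Q = [21 22; 22 38]
y = z − H·x̄ = [7]
S = H·P̄·Hᵀ + R = [40]
K = P̄·Hᵀ·S⁻¹ = [-11/20; -19/20]
x' = x̄ + K·y = [-17/20, -33/20]
P' = (I − K·H)·P̄ = [89/10 11/10; 11/10 19/10]

x' = [-17/20, -33/20]
P' = [89/10 11/10; 11/10 19/10]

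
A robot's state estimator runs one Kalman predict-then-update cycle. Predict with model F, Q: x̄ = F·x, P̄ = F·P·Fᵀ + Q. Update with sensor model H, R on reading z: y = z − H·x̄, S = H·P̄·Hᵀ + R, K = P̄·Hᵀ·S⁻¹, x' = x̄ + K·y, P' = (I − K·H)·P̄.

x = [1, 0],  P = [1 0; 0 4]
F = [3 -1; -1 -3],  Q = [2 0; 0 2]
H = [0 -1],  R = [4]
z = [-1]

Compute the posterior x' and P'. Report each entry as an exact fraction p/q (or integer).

x' = [147/43, 35/43]
P' = [564/43 36/43; 36/43 156/43]

x̄ = F·x = [3, -1]
P̄ = F·P·Fᵀ + Q = [15 9; 9 39]
y = z − H·x̄ = [-2]
S = H·P̄·Hᵀ + R = [43]
K = P̄·Hᵀ·S⁻¹ = [-9/43; -39/43]
x' = x̄ + K·y = [147/43, 35/43]
P' = (I − K·H)·P̄ = [564/43 36/43; 36/43 156/43]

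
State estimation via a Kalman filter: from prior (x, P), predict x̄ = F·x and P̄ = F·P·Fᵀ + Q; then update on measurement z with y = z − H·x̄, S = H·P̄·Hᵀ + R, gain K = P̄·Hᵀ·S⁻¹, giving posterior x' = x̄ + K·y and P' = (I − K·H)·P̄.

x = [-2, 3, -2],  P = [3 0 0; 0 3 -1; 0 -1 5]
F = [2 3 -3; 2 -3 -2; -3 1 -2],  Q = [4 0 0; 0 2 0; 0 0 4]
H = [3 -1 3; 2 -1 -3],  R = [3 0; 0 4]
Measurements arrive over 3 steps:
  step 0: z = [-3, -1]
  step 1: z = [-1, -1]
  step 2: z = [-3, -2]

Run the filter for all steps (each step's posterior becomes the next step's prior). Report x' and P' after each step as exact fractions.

step 0: x' = [-3885585/1082381, -7584435/1082381, 319250/1082381], P' = [8586346/1082381 20712816/1082381 -1475604/1082381; 20712816/1082381 51784233/1082381 -3475659/1082381; -1475604/1082381 -3475659/1082381 462765/1082381]
step 1: x' = [-117695271335/147714305659, -133485770975/147714305659, 31306418596/147714305659], P' = [568713734392/443142916977 387326085388/147714305659 -36585470852/147714305659; 387326085388/147714305659 1009584569724/147714305659 -65493874002/147714305659; -36585470852/147714305659 -65493874002/147714305659 34753746520/147714305659]
step 2: x' = [-274264841286431/196819279616759, -49746773406945594/52944386216908171, 5082743015617580/52944386216908171], P' = [250172039208244/196819279616759 509465287248390/196819279616759 -48492209533306/196819279616759; 509465287248390/196819279616759 356871252678464208/52944386216908171 -23293124352462288/52944386216908171; -48492209533306/196819279616759 -23293124352462288/52944386216908171 12449753564588100/52944386216908171]

step 0: x̄ = F·x = [11, -9, 13]
step 0: P̄ = F·P·Fᵀ + Q = [106 12 30; 12 49 -11; 30 -11 58]
step 0: y = z − H·x̄ = [-84, 7]
step 0: S = H·P̄·Hᵀ + R = [2062 13; 13 525]
step 0: K = P̄·Hᵀ·S⁻¹ = [206470/1082381 221672/1082381; -24254/1082381 17094/1082381; 145714/1082381 -215961/1082381]
step 0: x' = x̄ + K·y = [-3885585/1082381, -7584435/1082381, 319250/1082381]
step 0: P' = (I − K·H)·P̄ = [8586346/1082381 20712816/1082381 -1475604/1082381; 20712816/1082381 51784233/1082381 -3475659/1082381; -1475604/1082381 -3475659/1082381 462765/1082381]
step 1: x̄ = F·x = [-31482225/1082381, 14343635/1082381, 3433820/1082381]
step 1: P̄ = F·P·Fᵀ + Q = [837720792/1082381 -424607060/1082381 -14475588/1082381; -424607060/1082381 225962435/1082381 5967417/1082381; -14475588/1082381 5967417/1082381 7160423/1082381]
step 1: y = z − H·x̄ = [97406469/1082381, 86527164/1082381]
step 1: S = H·P̄·Hᵀ + R = [10084417787/1082381 7354305444/1082381; 7354305444/1082381 5553558732/1082381]
step 1: K = P̄·Hᵀ·S⁻¹ = [23877078816/147714305659 76179612572/443142916977; -14695978522/147714305659 -19225388471/295428611318; 19999567002/147714305659 -55969153631/295428611318]
step 1: x' = x̄ + K·y = [-117695271335/147714305659, -133485770975/147714305659, 31306418596/147714305659]
step 1: P' = (I − K·H)·P̄ = [568713734392/443142916977 387326085388/147714305659 -36585470852/147714305659; 387326085388/147714305659 1009584569724/147714305659 -65493874002/147714305659; -36585470852/147714305659 -65493874002/147714305659 34753746520/147714305659]
step 2: x̄ = F·x = [-729767111383/147714305659, 102453933063/147714305659, 156987205838/147714305659]
step 2: P̄ = F·P·Fᵀ + Q = [51042046364812/443142916977 -23850241748078/443142916977 -204916366450/147714305659; -23850241748078/443142916977 15413501874718/443142916977 -101725690320/147714305659; -204916366450/147714305659 -101725690320/147714305659 944591315072/147714305659]
step 2: y = z − H·x̄ = [1377650732721/147714305659, 1737521162025/147714305659]
step 2: S = H·P̄·Hᵀ + R = [635492342541829/443142916977 417257270595086/443142916977; 417257270595086/443142916977 347805118267570/443142916977]
step 2: K = P̄·Hᵀ·S⁻¹ = [31858067258808/196819279616759 34088854942004/196819279616759; -5204046308800114/52944386216908171 -3224888770360881/52944386216908171; 7169723984282882/52944386216908171 -10036236267555160/52944386216908171]
step 2: x' = x̄ + K·y = [-274264841286431/196819279616759, -49746773406945594/52944386216908171, 5082743015617580/52944386216908171]
step 2: P' = (I − K·H)·P̄ = [250172039208244/196819279616759 509465287248390/196819279616759 -48492209533306/196819279616759; 509465287248390/196819279616759 356871252678464208/52944386216908171 -23293124352462288/52944386216908171; -48492209533306/196819279616759 -23293124352462288/52944386216908171 12449753564588100/52944386216908171]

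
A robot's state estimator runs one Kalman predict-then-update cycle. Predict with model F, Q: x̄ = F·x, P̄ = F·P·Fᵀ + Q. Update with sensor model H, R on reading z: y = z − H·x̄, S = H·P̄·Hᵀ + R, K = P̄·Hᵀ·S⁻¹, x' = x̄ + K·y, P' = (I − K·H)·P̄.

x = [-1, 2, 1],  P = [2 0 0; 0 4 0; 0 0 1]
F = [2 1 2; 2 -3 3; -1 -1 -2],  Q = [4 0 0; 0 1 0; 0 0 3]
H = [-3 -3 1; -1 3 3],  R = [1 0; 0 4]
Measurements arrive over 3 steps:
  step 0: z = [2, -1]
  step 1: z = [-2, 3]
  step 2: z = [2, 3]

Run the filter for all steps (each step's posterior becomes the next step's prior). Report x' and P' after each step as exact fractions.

step 0: x' = [-300940/476367, -82237/476367, -67060/158789], P' = [918808/476367 -615302/476367 279858/158789; -615302/476367 454966/476367 -184240/158789; 279858/158789 -184240/158789 302746/158789]
step 1: x' = [-2538487687/9520871789, 17839120465/19041743578, 607722651/19041743578], P' = [15679790982/9520871789 -10436381308/9520871789 14472281046/9520871789; -10436381308/9520871789 62379550581/76166974312 -75737058121/76166974312; 14472281046/9520871789 -75737058121/76166974312 128760394045/76166974312]
step 2: x' = [-201811182068753/871257776741859, -41571953683578/290419258913953, 717541105982266/871257776741859], P' = [1433822598659684/871257776741859 -1908423647939797/1742515553483718 2647079321622545/1742515553483718; -1908423647939797/1742515553483718 712887732077017/871257776741859 -577138634659595/580838517827906; 2647079321622545/1742515553483718 -577138634659595/580838517827906 1472124619754356/871257776741859]

step 0: x̄ = F·x = [2, -5, -3]
step 0: P̄ = F·P·Fᵀ + Q = [20 2 -12; 2 54 2; -12 2 13]
step 0: y = z − H·x̄ = [-4, 25]
step 0: S = H·P̄·Hᵀ + R = [776 -291; -291 723]
step 0: K = P̄·Hᵀ·S⁻¹ = [-23648/158789 -634/4911; -23904/158789 830/4911; 15892/158789 195/1637]
step 0: x' = x̄ + K·y = [-300940/476367, -82237/476367, -67060/158789]
step 0: P' = (I − K·H)·P̄ = [918808/476367 -615302/476367 279858/158789; -615302/476367 454966/476367 -184240/158789; 279858/158789 -184240/158789 302746/158789]
step 1: x̄ = F·x = [-362159/158789, -958709/476367, 785537/476367]
step 1: P̄ = F·P·Fᵀ + Q = [3904374/158789 6758290/158789 -2302064/158789; 6758290/158789 43827907/476367 -14072626/476367; -2302064/158789 -14072626/476367 6352639/476367]
step 1: y = z − H·x̄ = [-7873829/476367, 287380/158789]
step 1: S = H·P̄·Hᵀ + R = [997518835/476367 -102801808/158789; -102801808/158789 43908056/158789]
step 1: K = P̄·Hᵀ·S⁻¹ = [-1257947976/9520871789 -893022942/9520871789; -1550319809/9520871789 10854631961/76166974312; 1079602913/9520871789 10822939851/76166974312]
step 1: x' = x̄ + K·y = [-2538487687/9520871789, 17839120465/19041743578, 607722651/19041743578]
step 1: P' = (I − K·H)·P̄ = [15679790982/9520871789 -10436381308/9520871789 14472281046/9520871789; -10436381308/9520871789 62379550581/76166974312 -75737058121/76166974312; 14472281046/9520871789 -75737058121/76166974312 128760394045/76166974312]
step 2: x̄ = F·x = [8900615019/19041743578, -30924072095/9520871789, -1075199261/1464749506]
step 2: P̄ = F·P·Fᵀ + Q = [1673155888037/76166974312 1403067441925/38083487156 -74580452985/5858998024; 1403067441925/38083487156 1513169604883/19041743578 -75286551217/2929499012; -74580452985/5858998024 -75286551217/2929499012 71118695201/5858998024]
step 2: y = z − H·x̄ = [-53390754982/9520871789, 262525089/17031971]
step 2: S = H·P̄·Hᵀ + R = [34651406003007/19041743578 -18818272551/34063942; -18818272551/34063942 8282279499/34063942]
step 2: K = P̄·Hᵀ·S⁻¹ = [-682205108036/5155371460011 -162919544067781/1742515553483718; -279557546964/1718457153337 123937791058193/871257776741859; 583606469164/5155371460011 247855171241809/1742515553483718]
step 2: x' = x̄ + K·y = [-201811182068753/871257776741859, -41571953683578/290419258913953, 717541105982266/871257776741859]
step 2: P' = (I − K·H)·P̄ = [1433822598659684/871257776741859 -1908423647939797/1742515553483718 2647079321622545/1742515553483718; -1908423647939797/1742515553483718 712887732077017/871257776741859 -577138634659595/580838517827906; 2647079321622545/1742515553483718 -577138634659595/580838517827906 1472124619754356/871257776741859]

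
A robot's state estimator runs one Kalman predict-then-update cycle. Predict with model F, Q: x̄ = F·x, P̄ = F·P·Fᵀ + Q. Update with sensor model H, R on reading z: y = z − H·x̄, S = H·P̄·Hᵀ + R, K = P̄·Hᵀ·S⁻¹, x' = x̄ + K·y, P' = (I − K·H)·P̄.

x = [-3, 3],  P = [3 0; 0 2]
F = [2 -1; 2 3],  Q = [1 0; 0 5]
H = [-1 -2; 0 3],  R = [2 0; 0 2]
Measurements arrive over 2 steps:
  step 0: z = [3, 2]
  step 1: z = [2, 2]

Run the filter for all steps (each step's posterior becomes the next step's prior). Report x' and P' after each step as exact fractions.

step 0: x̄ = F·x = [-9, 3]
step 0: P̄ = F·P·Fᵀ + Q = [15 6; 6 35]
step 0: y = z − H·x̄ = [0, -7]
step 0: S = H·P̄·Hᵀ + R = [181 -228; -228 317]
step 0: K = P̄·Hᵀ·S⁻¹ = [-4455/5393 -2898/5393; -152/5393 1677/5393]
step 0: x' = x̄ + K·y = [-28251/5393, 4440/5393]
step 0: P' = (I − K·H)·P̄ = [12774/5393 -1932/5393; -1932/5393 1118/5393]
step 1: x̄ = F·x = [-60942/5393, -43182/5393]
step 1: P̄ = F·P·Fᵀ + Q = [65335/5393 40014/5393; 40014/5393 64939/5393]
step 1: y = z − H·x̄ = [-136520/5393, 140332/5393]
step 1: S = H·P̄·Hᵀ + R = [495933/5393 -509676/5393; -509676/5393 595237/5393]
step 1: K = P̄·Hᵀ·S⁻¹ = [-4699223/6569265 -899638/2189755; -339784/6569265 619711/2189755]
step 1: x' = x̄ + K·y = [-25505326/6569265, 4377742/6569265]
step 1: P' = (I − K·H)·P̄ = [12996998/6569265 -1799276/6569265; -1799276/6569265 1239422/6569265]

step 0: x' = [-28251/5393, 4440/5393], P' = [12774/5393 -1932/5393; -1932/5393 1118/5393]
step 1: x' = [-25505326/6569265, 4377742/6569265], P' = [12996998/6569265 -1799276/6569265; -1799276/6569265 1239422/6569265]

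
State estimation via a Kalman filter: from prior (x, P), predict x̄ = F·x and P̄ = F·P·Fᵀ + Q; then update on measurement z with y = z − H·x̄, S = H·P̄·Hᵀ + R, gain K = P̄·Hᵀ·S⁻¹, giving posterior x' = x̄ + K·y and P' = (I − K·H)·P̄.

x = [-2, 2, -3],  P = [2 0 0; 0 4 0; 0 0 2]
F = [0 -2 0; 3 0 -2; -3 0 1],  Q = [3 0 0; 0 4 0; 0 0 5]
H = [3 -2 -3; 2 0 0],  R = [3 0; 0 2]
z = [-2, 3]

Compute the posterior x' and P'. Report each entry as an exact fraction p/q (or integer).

x' = [539/383, 76/383, 2269/1149]
P' = [532/1149 -38/383 589/1149; -38/383 11334/383 -7620/383; 589/1149 -7620/383 16232/1149]

x̄ = F·x = [-4, 0, 3]
P̄ = F·P·Fᵀ + Q = [19 0 0; 0 30 -22; 0 -22 25]
y = z − H·x̄ = [19, 11]
S = H·P̄·Hᵀ + R = [255 114; 114 78]
K = P̄·Hᵀ·S⁻¹ = [19/1149 532/1149; 26/383 -38/383; -403/1149 589/1149]
x' = x̄ + K·y = [539/383, 76/383, 2269/1149]
P' = (I − K·H)·P̄ = [532/1149 -38/383 589/1149; -38/383 11334/383 -7620/383; 589/1149 -7620/383 16232/1149]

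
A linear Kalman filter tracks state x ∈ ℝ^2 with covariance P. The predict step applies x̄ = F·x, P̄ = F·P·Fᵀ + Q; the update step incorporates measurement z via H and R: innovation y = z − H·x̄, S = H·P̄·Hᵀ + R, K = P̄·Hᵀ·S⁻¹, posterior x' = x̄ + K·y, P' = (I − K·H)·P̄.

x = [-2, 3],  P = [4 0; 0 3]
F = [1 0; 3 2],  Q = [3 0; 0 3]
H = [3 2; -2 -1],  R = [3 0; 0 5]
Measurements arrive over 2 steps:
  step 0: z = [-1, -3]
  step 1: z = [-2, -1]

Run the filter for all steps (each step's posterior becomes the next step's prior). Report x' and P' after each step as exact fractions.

step 0: x̄ = F·x = [-2, 0]
step 0: P̄ = F·P·Fᵀ + Q = [7 12; 12 51]
step 0: y = z − H·x̄ = [5, -7]
step 0: S = H·P̄·Hᵀ + R = [414 -228; -228 132]
step 0: K = P̄·Hᵀ·S⁻¹ = [1/222 -7/37; 31/74 23/148]
step 0: x' = x̄ + K·y = [-145/222, 149/148]
step 0: P' = (I − K·H)·P̄ = [139/74 -104/37; -104/37 717/148]
step 1: x̄ = F·x = [-145/222, 2/37]
step 1: P̄ = F·P·Fᵀ + Q = [361/74 1/74; 1/74 411/74]
step 1: y = z − H·x̄ = [-11/74, -250/111]
step 1: S = H·P̄·Hᵀ + R = [5127/74 -2995/74; -2995/74 2229/74]
step 1: K = P̄·Hᵀ·S⁻¹ = [3420/33217 -6179/33217; 8135/33217 4776/33217]
step 1: x' = x̄ + K·y = [-16575/66434, -20341/66434]
step 1: P' = (I − K·H)·P̄ = [51530/33217 -72165/33217; -72165/33217 120450/33217]

step 0: x' = [-145/222, 149/148], P' = [139/74 -104/37; -104/37 717/148]
step 1: x' = [-16575/66434, -20341/66434], P' = [51530/33217 -72165/33217; -72165/33217 120450/33217]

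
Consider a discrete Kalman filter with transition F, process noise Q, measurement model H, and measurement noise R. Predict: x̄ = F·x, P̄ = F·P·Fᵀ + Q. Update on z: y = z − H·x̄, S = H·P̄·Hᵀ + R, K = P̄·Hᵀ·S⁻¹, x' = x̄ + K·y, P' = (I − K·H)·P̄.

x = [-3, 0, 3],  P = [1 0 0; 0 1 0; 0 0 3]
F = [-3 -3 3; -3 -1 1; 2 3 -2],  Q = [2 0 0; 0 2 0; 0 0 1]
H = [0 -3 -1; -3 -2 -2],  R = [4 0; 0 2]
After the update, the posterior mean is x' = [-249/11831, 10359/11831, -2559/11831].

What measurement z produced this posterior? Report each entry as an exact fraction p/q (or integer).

z = [-2, -1]

x̄ = F·x = [18, 12, -12]
P̄ = F·P·Fᵀ + Q = [47 21 -33; 21 15 -15; -33 -15 26]
S = H·P̄·Hᵀ + R = [75 112; 112 325]
K = P̄·Hᵀ·S⁻¹ = [3354/11831 -5415/11831; -2694/11831 -1365/11831; -2449/11831 3647/11831]
x' − x̄ = [-213207/11831, -131613/11831, 139413/11831] = K·y
y = (KᵀK)⁻¹·Kᵀ·(x' − x̄) = [22, 53]
z = y + H·x̄ = [22, 53] + [-24, -54] = [-2, -1]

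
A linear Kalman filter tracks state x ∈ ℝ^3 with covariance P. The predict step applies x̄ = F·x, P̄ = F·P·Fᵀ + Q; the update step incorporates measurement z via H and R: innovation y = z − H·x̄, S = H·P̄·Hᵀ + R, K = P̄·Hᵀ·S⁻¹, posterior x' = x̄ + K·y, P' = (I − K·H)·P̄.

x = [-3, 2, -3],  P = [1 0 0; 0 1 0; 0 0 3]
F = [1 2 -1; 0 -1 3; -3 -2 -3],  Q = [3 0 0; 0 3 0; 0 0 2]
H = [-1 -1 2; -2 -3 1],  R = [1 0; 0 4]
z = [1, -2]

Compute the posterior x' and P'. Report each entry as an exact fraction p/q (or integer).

x' = [4287/1574, -612/787, 1167/787]
P' = [99781/11018 -32118/5509 8261/5509; -32118/5509 23861/5509 -3345/5509; 8261/5509 -3345/5509 3867/5509]

x̄ = F·x = [4, -11, 14]
P̄ = F·P·Fᵀ + Q = [11 -11 2; -11 31 -25; 2 -25 42]
y = z − H·x̄ = [-34, -41]
S = H·P̄·Hᵀ + R = [281 309; 309 379]
K = P̄·Hᵀ·S⁻¹ = [-2501/11018 2417/11018; 1567/5509 -2673/5509; 2818/5509 -655/5509]
x' = x̄ + K·y = [4287/1574, -612/787, 1167/787]
P' = (I − K·H)·P̄ = [99781/11018 -32118/5509 8261/5509; -32118/5509 23861/5509 -3345/5509; 8261/5509 -3345/5509 3867/5509]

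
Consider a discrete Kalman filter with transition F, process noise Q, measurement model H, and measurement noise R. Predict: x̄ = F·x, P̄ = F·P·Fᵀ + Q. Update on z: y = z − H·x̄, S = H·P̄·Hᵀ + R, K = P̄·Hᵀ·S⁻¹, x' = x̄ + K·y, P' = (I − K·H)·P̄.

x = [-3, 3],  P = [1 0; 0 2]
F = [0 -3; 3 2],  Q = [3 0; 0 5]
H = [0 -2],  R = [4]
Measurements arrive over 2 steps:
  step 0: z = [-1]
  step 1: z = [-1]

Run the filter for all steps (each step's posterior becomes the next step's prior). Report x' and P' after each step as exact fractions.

step 0: x' = [-249/23, 8/23], P' = [339/23 -12/23; -12/23 22/23]
step 1: x' = [-4044/3133, 824/3133], P' = [36345/3133 -24/3133; -24/3133 3110/3133]

step 0: x̄ = F·x = [-9, -3]
step 0: P̄ = F·P·Fᵀ + Q = [21 -12; -12 22]
step 0: y = z − H·x̄ = [-7]
step 0: S = H·P̄·Hᵀ + R = [92]
step 0: K = P̄·Hᵀ·S⁻¹ = [6/23; -11/23]
step 0: x' = x̄ + K·y = [-249/23, 8/23]
step 0: P' = (I − K·H)·P̄ = [339/23 -12/23; -12/23 22/23]
step 1: x̄ = F·x = [-24/23, -731/23]
step 1: P̄ = F·P·Fᵀ + Q = [267/23 -24/23; -24/23 3110/23]
step 1: y = z − H·x̄ = [-1485/23]
step 1: S = H·P̄·Hᵀ + R = [12532/23]
step 1: K = P̄·Hᵀ·S⁻¹ = [12/3133; -1555/3133]
step 1: x' = x̄ + K·y = [-4044/3133, 824/3133]
step 1: P' = (I − K·H)·P̄ = [36345/3133 -24/3133; -24/3133 3110/3133]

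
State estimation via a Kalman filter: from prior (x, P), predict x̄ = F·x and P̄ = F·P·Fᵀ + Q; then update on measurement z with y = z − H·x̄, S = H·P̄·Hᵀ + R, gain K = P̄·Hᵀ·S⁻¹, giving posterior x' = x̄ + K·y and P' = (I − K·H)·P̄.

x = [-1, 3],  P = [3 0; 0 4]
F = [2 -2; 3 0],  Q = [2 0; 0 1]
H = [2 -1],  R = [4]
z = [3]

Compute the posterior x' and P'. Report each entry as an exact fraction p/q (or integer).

x' = [2/5, -7/5]
P' = [159/20 69/5; 69/5 136/5]

x̄ = F·x = [-8, -3]
P̄ = F·P·Fᵀ + Q = [30 18; 18 28]
y = z − H·x̄ = [16]
S = H·P̄·Hᵀ + R = [80]
K = P̄·Hᵀ·S⁻¹ = [21/40; 1/10]
x' = x̄ + K·y = [2/5, -7/5]
P' = (I − K·H)·P̄ = [159/20 69/5; 69/5 136/5]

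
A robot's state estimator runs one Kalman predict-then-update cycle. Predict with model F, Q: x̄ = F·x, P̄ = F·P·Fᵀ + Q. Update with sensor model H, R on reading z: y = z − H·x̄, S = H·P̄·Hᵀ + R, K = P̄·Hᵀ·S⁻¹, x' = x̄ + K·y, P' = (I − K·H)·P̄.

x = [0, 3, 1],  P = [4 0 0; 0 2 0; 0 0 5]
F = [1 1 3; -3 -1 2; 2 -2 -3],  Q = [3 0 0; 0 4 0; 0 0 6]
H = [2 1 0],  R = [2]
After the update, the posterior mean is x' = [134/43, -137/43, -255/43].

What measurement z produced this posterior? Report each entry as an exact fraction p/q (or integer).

z = [3]

x̄ = F·x = [6, -1, -9]
P̄ = F·P·Fᵀ + Q = [54 16 -41; 16 62 -50; -41 -50 75]
S = H·P̄·Hᵀ + R = [344]
K = P̄·Hᵀ·S⁻¹ = [31/86; 47/172; -33/86]
x' − x̄ = [-124/43, -94/43, 132/43] = K·y
y = (KᵀK)⁻¹·Kᵀ·(x' − x̄) = [-8]
z = y + H·x̄ = [-8] + [11] = [3]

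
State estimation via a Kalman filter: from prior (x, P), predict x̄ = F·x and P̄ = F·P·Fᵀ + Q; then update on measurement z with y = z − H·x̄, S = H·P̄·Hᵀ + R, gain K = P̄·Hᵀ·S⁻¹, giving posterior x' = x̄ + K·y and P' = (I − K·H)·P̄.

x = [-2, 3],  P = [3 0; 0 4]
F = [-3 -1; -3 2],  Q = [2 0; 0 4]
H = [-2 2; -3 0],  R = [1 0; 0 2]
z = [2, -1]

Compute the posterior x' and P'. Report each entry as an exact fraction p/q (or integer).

x̄ = F·x = [3, 12]
P̄ = F·P·Fᵀ + Q = [33 19; 19 47]
y = z − H·x̄ = [-16, 8]
S = H·P̄·Hᵀ + R = [169 84; 84 299]
K = P̄·Hᵀ·S⁻¹ = [-56/43475 -14379/43475; 21532/43475 -14337/43475]
x' = x̄ + K·y = [16289/43475, 62492/43475]
P' = (I − K·H)·P̄ = [9586/43475 9558/43475; 9558/43475 20324/43475]

x' = [16289/43475, 62492/43475]
P' = [9586/43475 9558/43475; 9558/43475 20324/43475]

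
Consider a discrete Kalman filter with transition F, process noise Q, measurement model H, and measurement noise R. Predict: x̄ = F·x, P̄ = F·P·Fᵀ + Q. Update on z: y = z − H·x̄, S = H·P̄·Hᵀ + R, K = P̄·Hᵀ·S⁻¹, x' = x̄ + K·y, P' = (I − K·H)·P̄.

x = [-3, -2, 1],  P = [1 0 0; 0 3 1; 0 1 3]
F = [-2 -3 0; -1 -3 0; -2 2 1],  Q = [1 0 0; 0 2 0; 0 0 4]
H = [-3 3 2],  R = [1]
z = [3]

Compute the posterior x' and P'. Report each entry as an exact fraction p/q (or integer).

x' = [1194/121, 879/121, 651/121]
P' = [2023/121 2004/121 7/121; 2004/121 2405/121 -619/121; 7/121 -619/121 963/121]

x̄ = F·x = [12, 9, 3]
P̄ = F·P·Fᵀ + Q = [32 29 -17; 29 30 -19; -17 -19 27]
y = z − H·x̄ = [6]
S = H·P̄·Hᵀ + R = [121]
K = P̄·Hᵀ·S⁻¹ = [-43/121; -35/121; 48/121]
x' = x̄ + K·y = [1194/121, 879/121, 651/121]
P' = (I − K·H)·P̄ = [2023/121 2004/121 7/121; 2004/121 2405/121 -619/121; 7/121 -619/121 963/121]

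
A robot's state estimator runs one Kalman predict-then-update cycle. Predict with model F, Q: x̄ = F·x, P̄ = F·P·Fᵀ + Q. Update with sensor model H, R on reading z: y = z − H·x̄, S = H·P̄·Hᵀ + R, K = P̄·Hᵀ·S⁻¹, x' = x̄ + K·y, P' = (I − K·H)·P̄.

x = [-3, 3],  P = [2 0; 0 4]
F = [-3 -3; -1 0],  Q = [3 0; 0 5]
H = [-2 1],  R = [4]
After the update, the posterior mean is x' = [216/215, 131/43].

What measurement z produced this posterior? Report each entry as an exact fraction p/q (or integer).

x̄ = F·x = [0, 3]
P̄ = F·P·Fᵀ + Q = [57 6; 6 7]
S = H·P̄·Hᵀ + R = [215]
K = P̄·Hᵀ·S⁻¹ = [-108/215; -1/43]
x' − x̄ = [216/215, 2/43] = K·y
y = (KᵀK)⁻¹·Kᵀ·(x' − x̄) = [-2]
z = y + H·x̄ = [-2] + [3] = [1]

z = [1]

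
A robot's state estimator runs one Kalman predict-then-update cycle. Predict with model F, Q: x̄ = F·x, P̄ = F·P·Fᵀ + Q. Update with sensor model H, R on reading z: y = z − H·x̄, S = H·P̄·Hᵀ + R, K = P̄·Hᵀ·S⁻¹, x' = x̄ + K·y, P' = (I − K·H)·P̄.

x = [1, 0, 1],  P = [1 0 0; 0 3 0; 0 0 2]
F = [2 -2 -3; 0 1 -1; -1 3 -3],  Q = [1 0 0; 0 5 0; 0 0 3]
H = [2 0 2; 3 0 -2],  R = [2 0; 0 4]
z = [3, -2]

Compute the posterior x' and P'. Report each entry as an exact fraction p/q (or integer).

x' = [16884/86729, 55186/86729, 109671/86729]
P' = [20672/86729 -690/86729 -3430/86729; -690/86729 470840/86729 8925/86729; -3430/86729 8925/86729 29283/86729]

x̄ = F·x = [-1, -1, -4]
P̄ = F·P·Fᵀ + Q = [35 0 -2; 0 10 15; -2 15 49]
y = z − H·x̄ = [13, -7]
S = H·P̄·Hᵀ + R = [322 10; 10 539]
K = P̄·Hᵀ·S⁻¹ = [17242/86729 17219/86729; 8235/86729 -4980/86729; 25853/86729 -17214/86729]
x' = x̄ + K·y = [16884/86729, 55186/86729, 109671/86729]
P' = (I − K·H)·P̄ = [20672/86729 -690/86729 -3430/86729; -690/86729 470840/86729 8925/86729; -3430/86729 8925/86729 29283/86729]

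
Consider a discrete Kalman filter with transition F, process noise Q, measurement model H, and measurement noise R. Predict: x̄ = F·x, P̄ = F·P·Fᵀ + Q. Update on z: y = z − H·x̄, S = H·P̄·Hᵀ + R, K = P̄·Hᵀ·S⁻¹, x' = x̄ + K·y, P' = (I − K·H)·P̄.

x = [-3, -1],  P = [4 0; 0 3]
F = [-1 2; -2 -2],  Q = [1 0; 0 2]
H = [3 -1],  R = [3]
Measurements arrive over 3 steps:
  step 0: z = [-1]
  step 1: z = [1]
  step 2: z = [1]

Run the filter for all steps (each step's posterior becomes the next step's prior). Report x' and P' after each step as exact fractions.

step 0: x' = [43/21, 36/5], P' = [109/42 7; 7 108/5]
step 1: x' = [117093/270269, 46642/270269], P' = [150531/270269 274440/270269; 274440/270269 1100778/270269]
step 2: x' = [-5332745/69993049, -85948606/69993049], P' = [37870708/69993049 66123966/69993049; 66123966/69993049 263454150/69993049]

step 0: x̄ = F·x = [1, 8]
step 0: P̄ = F·P·Fᵀ + Q = [17 -4; -4 30]
step 0: y = z − H·x̄ = [4]
step 0: S = H·P̄·Hᵀ + R = [210]
step 0: K = P̄·Hᵀ·S⁻¹ = [11/42; -1/5]
step 0: x' = x̄ + K·y = [43/21, 36/5]
step 0: P' = (I − K·H)·P̄ = [109/42 7; 7 108/5]
step 1: x̄ = F·x = [1297/105, -1942/105]
step 1: P̄ = F·P·Fᵀ + Q = [13019/210 -9997/105; -9997/105 16252/105]
step 1: y = z − H·x̄ = [-5728/105]
step 1: S = H·P̄·Hᵀ + R = [270269/210]
step 1: K = P̄·Hᵀ·S⁻¹ = [59051/270269; -92486/270269]
step 1: x' = x̄ + K·y = [117093/270269, 46642/270269]
step 1: P' = (I − K·H)·P̄ = [150531/270269 274440/270269; 274440/270269 1100778/270269]
step 2: x̄ = F·x = [-23809/270269, -327470/270269]
step 2: P̄ = F·P·Fᵀ + Q = [3726152/270269 -4650930/270269; -4650930/270269 7741294/270269]
step 2: y = z − H·x̄ = [14226/270269]
step 2: S = H·P̄·Hᵀ + R = [69993049/270269]
step 2: K = P̄·Hᵀ·S⁻¹ = [15829386/69993049; -21694084/69993049]
step 2: x' = x̄ + K·y = [-5332745/69993049, -85948606/69993049]
step 2: P' = (I − K·H)·P̄ = [37870708/69993049 66123966/69993049; 66123966/69993049 263454150/69993049]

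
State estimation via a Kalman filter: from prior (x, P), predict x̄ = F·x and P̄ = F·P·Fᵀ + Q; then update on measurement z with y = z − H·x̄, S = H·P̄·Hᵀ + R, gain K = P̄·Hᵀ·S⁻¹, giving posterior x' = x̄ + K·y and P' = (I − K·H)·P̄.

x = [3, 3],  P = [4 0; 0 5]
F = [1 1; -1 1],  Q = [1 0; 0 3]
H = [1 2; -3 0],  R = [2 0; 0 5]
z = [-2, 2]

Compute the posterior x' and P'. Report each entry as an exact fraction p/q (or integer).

x̄ = F·x = [6, 0]
P̄ = F·P·Fᵀ + Q = [10 1; 1 12]
y = z − H·x̄ = [-8, 20]
S = H·P̄·Hᵀ + R = [64 -36; -36 95]
K = P̄·Hᵀ·S⁻¹ = [15/1196 -93/299; 2267/4784 177/1196]
x' = x̄ + K·y = [-96/299, -497/598]
P' = (I − K·H)·P̄ = [155/299 -295/1196; -295/1196 2857/4784]

x' = [-96/299, -497/598]
P' = [155/299 -295/1196; -295/1196 2857/4784]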